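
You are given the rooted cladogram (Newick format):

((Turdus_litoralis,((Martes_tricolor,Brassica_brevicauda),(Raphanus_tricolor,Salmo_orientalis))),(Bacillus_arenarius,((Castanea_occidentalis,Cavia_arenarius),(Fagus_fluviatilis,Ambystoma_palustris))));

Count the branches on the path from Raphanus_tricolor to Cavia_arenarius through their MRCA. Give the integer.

8

The MRCA of Raphanus_tricolor and Cavia_arenarius is the root of the tree.
From Raphanus_tricolor up to that node: 4 branches. From Cavia_arenarius up to the same node: 4 branches. Total: 4 + 4 = 8.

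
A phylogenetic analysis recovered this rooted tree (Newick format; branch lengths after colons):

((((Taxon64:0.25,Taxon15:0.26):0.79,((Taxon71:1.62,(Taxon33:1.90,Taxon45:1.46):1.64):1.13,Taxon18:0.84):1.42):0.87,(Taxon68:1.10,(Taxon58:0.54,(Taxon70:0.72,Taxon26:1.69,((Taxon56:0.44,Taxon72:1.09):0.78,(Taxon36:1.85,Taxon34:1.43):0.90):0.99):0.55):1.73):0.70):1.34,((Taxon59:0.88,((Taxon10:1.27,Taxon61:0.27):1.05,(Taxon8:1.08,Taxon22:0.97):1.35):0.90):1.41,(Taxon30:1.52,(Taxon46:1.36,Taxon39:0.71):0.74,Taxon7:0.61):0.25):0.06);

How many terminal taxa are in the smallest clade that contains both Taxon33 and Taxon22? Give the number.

The MRCA of Taxon33 and Taxon22 is the root, so the clade is the entire tree.
That clade contains 23 terminal taxa: Taxon10, Taxon15, Taxon18, Taxon22, Taxon26, Taxon30, Taxon33, Taxon34, Taxon36, Taxon39, Taxon45, Taxon46, Taxon56, Taxon58, Taxon59, Taxon61, Taxon64, Taxon68, Taxon7, Taxon70, Taxon71, Taxon72, Taxon8.

23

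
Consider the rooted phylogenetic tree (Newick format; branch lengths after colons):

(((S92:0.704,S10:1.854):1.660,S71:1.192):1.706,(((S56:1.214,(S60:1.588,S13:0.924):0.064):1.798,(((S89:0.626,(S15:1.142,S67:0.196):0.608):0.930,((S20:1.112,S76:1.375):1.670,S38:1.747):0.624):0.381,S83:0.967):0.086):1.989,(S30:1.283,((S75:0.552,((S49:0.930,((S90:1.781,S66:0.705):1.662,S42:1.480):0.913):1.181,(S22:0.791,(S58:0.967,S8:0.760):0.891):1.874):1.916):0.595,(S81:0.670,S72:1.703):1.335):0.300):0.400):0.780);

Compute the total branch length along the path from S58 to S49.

The path runs S58 → … → MRCA → … → S49; the MRCA is the node subtending ((S49,((S90,S66),S42)),(S22,(S58,S8))).
Branch lengths along that path: 0.967 + 0.891 + 1.874 + 1.181 + 0.930 = 5.843.

5.843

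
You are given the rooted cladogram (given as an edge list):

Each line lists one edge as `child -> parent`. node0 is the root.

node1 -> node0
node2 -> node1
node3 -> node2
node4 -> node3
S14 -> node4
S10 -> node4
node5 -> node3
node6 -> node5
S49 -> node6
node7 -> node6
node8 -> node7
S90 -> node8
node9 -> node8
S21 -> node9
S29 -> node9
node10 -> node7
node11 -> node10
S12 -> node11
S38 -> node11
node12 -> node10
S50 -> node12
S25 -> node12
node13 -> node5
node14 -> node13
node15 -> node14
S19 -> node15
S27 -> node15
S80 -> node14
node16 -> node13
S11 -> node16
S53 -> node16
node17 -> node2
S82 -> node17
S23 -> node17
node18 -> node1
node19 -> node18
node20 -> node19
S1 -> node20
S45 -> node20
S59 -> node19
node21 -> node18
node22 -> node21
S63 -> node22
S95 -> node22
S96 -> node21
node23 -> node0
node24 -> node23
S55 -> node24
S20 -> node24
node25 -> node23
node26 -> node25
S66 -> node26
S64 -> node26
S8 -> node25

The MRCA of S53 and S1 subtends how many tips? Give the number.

23

The MRCA of S53 and S1 is the node subtending ((((S14,S10),((S49,((S90,(S21,S29)),((S12,S38),(S50,S25)))),(((S19,S27),S80),(S11,S53)))),(S82,S23)),(((S1,S45),S59),((S63,S95),S96))).
That clade contains 23 terminal taxa: S1, S10, S11, S12, S14, S19, S21, S23, S25, S27, S29, S38, S45, S49, S50, S53, S59, S63, S80, S82, S90, S95, S96.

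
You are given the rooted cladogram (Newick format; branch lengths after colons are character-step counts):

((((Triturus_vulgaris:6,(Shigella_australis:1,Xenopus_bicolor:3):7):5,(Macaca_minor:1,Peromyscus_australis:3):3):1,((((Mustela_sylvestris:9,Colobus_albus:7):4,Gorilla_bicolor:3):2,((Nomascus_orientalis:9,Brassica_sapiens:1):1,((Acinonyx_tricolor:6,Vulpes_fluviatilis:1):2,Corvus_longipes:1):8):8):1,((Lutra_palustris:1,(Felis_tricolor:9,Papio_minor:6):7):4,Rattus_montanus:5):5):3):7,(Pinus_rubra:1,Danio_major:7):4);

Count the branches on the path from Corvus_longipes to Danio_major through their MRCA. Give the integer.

The MRCA of Corvus_longipes and Danio_major is the root of the tree.
From Corvus_longipes up to that node: 6 branches. From Danio_major up to the same node: 2 branches. Total: 6 + 2 = 8.

8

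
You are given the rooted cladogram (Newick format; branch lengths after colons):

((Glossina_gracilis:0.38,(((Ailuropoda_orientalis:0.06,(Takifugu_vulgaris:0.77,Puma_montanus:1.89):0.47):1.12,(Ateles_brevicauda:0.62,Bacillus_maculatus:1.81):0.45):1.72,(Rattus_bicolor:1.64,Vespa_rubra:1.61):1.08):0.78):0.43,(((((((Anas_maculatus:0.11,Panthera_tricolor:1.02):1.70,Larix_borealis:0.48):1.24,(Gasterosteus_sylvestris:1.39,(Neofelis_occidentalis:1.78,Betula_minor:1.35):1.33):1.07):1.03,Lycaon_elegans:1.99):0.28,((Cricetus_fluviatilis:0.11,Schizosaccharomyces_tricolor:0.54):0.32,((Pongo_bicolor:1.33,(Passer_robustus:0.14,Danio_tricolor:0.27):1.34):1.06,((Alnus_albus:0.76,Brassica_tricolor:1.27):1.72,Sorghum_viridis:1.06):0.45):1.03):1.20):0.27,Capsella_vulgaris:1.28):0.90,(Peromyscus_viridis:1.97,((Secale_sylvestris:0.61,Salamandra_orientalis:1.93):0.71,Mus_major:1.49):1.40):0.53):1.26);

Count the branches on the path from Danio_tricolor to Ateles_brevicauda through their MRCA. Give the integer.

The MRCA of Danio_tricolor and Ateles_brevicauda is the root of the tree.
From Danio_tricolor up to that node: 8 branches. From Ateles_brevicauda up to the same node: 5 branches. Total: 8 + 5 = 13.

13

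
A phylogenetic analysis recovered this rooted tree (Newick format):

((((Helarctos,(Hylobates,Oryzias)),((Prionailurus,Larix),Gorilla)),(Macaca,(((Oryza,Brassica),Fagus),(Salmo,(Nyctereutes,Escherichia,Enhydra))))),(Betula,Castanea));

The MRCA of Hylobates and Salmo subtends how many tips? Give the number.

The MRCA of Hylobates and Salmo is the node subtending (((Helarctos,(Hylobates,Oryzias)),((Prionailurus,Larix),Gorilla)),(Macaca,(((Oryza,Brassica),Fagus),(Salmo,(Nyctereutes,Escherichia,Enhydra))))).
That clade contains 14 terminal taxa: Brassica, Enhydra, Escherichia, Fagus, Gorilla, Helarctos, Hylobates, Larix, Macaca, Nyctereutes, Oryza, Oryzias, Prionailurus, Salmo.

14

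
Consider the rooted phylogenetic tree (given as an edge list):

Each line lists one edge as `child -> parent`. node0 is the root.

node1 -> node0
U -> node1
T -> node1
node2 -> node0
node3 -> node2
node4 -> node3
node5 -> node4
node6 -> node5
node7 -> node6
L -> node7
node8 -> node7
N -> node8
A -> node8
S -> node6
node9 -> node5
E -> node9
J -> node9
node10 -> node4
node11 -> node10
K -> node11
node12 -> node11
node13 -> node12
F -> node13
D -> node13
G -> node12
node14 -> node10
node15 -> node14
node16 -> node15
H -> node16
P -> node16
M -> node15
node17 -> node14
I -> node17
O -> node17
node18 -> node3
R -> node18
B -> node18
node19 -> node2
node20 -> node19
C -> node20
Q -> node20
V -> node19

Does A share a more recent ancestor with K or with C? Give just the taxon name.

The MRCA of A and K subtends ((((L,(N,A)),S),(E,J)),((K,((F,D),G)),(((H,P),M),(I,O)))) (15 taxa).
The MRCA of A and C subtends ((((((L,(N,A)),S),(E,J)),((K,((F,D),G)),(((H,P),M),(I,O)))),(R,B)),((C,Q),V)) (20 taxa).
The first is nested inside the second, so A shares a more recent common ancestor with K.

K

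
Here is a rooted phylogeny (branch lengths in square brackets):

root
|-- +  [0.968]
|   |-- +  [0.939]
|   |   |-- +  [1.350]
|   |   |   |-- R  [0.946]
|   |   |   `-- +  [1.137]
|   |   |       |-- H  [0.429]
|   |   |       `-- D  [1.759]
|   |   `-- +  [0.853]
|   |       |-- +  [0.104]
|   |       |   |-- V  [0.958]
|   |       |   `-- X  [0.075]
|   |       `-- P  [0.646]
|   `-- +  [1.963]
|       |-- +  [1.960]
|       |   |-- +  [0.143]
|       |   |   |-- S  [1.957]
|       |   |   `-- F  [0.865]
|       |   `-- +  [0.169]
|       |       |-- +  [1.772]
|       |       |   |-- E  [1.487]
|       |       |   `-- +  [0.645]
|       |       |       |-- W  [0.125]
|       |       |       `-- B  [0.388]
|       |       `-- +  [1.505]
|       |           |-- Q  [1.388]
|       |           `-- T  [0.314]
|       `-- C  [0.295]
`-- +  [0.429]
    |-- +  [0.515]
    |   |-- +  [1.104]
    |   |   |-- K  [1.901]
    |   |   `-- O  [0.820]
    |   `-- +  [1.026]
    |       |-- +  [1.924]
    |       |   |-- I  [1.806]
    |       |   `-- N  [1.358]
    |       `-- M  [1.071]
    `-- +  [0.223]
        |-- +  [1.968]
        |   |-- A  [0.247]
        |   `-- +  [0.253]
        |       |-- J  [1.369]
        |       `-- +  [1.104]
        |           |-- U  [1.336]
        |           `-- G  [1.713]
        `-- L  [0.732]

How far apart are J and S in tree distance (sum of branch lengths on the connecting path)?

The path runs J → … → MRCA → … → S; the MRCA is the root of the tree.
Branch lengths along that path: 1.369 + 0.253 + 1.968 + 0.223 + 0.429 + 0.968 + 1.963 + 1.960 + 0.143 + 1.957 = 11.233.

11.233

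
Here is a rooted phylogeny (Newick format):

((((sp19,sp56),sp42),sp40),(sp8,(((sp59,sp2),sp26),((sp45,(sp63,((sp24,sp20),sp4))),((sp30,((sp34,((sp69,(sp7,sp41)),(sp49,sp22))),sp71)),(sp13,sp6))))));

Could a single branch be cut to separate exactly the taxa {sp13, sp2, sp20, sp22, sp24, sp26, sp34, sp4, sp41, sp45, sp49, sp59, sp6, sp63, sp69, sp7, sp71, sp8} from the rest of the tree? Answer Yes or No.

The MRCA of the listed taxa subtends (sp8,(((sp59,sp2),sp26),((sp45,(sp63,((sp24,sp20),sp4))),((sp30,((sp34,((sp69,(sp7,sp41)),(sp49,sp22))),sp71)),(sp13,sp6))))).
That clade also contains sp30, which is not in the proposed group, so the group is not monophyletic.

No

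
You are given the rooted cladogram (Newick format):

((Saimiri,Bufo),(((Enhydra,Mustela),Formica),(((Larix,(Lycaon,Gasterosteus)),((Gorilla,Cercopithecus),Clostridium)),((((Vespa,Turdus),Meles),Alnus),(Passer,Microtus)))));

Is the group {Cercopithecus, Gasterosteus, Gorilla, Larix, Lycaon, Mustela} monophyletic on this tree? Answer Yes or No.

No

The MRCA of the listed taxa subtends (((Enhydra,Mustela),Formica),(((Larix,(Lycaon,Gasterosteus)),((Gorilla,Cercopithecus),Clostridium)),((((Vespa,Turdus),Meles),Alnus),(Passer,Microtus)))).
That clade also contains Alnus, Clostridium, Enhydra, Formica, Meles, Microtus, Passer, Turdus, Vespa, which are not in the proposed group, so the group is not monophyletic.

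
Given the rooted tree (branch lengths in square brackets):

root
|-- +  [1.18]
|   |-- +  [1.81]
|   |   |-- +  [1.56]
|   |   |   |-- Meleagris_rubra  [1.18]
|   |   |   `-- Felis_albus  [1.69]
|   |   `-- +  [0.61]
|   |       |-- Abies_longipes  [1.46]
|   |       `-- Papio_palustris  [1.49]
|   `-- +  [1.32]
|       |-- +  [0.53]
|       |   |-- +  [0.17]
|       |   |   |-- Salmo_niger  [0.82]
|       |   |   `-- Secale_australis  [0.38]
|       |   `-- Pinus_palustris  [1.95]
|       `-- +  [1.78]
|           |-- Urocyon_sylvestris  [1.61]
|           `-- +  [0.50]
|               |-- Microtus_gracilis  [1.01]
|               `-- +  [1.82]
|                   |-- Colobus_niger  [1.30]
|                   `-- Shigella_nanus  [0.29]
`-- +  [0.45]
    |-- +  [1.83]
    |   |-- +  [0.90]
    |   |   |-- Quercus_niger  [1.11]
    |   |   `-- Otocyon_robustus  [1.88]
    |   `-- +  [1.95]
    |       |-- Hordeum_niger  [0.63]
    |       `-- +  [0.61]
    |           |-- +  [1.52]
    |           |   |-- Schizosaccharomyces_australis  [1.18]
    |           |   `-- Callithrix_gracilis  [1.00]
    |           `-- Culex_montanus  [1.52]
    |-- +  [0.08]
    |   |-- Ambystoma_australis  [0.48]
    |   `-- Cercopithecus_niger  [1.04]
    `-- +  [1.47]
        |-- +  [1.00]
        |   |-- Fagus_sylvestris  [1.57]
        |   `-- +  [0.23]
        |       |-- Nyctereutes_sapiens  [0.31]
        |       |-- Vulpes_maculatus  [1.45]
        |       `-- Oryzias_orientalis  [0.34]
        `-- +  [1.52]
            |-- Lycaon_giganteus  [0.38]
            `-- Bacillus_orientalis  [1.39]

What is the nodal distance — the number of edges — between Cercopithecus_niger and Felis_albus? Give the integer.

The MRCA of Cercopithecus_niger and Felis_albus is the root of the tree.
From Cercopithecus_niger up to that node: 3 branches. From Felis_albus up to the same node: 4 branches. Total: 3 + 4 = 7.

7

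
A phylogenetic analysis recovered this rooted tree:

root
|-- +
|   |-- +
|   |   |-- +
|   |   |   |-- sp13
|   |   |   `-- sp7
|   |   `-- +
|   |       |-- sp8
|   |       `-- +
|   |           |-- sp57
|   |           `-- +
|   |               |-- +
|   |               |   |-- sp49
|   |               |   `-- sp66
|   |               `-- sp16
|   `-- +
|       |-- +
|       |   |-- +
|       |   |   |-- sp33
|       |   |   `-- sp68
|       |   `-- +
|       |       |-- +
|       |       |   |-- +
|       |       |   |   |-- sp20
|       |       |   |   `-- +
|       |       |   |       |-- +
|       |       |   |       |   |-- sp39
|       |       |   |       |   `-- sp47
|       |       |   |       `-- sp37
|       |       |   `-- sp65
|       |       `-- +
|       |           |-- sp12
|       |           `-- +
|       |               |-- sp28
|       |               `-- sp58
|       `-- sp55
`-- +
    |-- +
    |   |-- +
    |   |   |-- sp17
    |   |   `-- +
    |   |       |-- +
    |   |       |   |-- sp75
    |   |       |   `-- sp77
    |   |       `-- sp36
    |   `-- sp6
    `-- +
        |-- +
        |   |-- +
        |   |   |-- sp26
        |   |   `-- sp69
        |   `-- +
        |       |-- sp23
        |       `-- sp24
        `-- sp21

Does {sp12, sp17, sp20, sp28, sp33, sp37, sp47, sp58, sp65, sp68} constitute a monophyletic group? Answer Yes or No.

No

The MRCA of the listed taxa is the root, so the smallest clade containing them is the whole tree.
That clade also contains sp13, sp16, sp21, sp23, sp24, sp26, sp36, sp39, sp49, sp55, sp57, sp6, sp66, sp69, sp7, sp75, sp77, sp8, which are not in the proposed group, so the group is not monophyletic.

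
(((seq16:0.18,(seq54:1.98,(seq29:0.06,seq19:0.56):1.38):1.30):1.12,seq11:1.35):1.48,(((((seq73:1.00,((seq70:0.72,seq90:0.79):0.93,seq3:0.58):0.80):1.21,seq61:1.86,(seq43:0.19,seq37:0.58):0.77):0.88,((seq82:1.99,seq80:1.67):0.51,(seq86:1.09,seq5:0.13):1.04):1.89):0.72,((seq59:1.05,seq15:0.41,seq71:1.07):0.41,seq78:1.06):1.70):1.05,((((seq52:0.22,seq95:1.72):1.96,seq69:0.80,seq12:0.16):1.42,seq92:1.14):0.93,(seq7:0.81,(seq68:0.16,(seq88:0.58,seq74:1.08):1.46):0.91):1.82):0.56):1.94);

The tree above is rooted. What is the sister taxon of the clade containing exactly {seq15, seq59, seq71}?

The clade containing exactly {seq15, seq59, seq71} attaches to the tree at the node subtending ((seq59,seq15,seq71),seq78).
The other lineage descending from that same node — the sister group — is the single tip seq78.

seq78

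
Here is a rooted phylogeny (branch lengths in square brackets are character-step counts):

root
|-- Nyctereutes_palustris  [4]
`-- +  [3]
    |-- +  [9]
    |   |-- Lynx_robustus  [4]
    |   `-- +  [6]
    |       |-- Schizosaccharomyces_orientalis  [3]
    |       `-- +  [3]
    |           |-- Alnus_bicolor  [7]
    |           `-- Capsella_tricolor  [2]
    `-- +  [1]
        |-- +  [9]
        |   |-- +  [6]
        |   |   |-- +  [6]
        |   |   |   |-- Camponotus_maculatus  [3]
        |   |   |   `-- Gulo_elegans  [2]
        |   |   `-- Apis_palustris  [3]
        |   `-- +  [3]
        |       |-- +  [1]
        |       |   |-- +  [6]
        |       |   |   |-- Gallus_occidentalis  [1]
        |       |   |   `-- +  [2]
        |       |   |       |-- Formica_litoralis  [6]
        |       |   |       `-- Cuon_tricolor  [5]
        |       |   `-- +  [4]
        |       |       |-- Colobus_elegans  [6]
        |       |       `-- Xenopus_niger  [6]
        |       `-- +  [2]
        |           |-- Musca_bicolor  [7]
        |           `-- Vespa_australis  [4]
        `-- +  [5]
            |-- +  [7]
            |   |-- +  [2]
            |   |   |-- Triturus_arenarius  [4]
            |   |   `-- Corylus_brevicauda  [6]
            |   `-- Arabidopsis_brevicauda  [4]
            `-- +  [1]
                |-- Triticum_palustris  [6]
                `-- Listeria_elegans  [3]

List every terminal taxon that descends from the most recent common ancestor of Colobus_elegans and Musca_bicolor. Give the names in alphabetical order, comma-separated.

Colobus_elegans, Cuon_tricolor, Formica_litoralis, Gallus_occidentalis, Musca_bicolor, Vespa_australis, Xenopus_niger

Tracing Colobus_elegans: it sits inside (Colobus_elegans,Xenopus_niger).
Tracing Musca_bicolor: it sits inside (Musca_bicolor,Vespa_australis).
The smallest clade enclosing both is (((Gallus_occidentalis,(Formica_litoralis,Cuon_tricolor)),(Colobus_elegans,Xenopus_niger)),(Musca_bicolor,Vespa_australis)); the answer is its 7 terminal taxa in alphabetical order.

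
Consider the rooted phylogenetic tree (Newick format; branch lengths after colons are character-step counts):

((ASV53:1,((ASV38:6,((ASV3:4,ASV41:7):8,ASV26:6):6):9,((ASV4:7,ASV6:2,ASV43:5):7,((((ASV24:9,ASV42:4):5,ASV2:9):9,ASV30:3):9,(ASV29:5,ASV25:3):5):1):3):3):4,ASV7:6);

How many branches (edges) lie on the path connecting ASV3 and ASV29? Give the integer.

The MRCA of ASV3 and ASV29 is the node subtending ((ASV38,((ASV3,ASV41),ASV26)),((ASV4,ASV6,ASV43),((((ASV24,ASV42),ASV2),ASV30),(ASV29,ASV25)))).
From ASV3 up to that node: 4 branches. From ASV29 up to the same node: 4 branches. Total: 4 + 4 = 8.

8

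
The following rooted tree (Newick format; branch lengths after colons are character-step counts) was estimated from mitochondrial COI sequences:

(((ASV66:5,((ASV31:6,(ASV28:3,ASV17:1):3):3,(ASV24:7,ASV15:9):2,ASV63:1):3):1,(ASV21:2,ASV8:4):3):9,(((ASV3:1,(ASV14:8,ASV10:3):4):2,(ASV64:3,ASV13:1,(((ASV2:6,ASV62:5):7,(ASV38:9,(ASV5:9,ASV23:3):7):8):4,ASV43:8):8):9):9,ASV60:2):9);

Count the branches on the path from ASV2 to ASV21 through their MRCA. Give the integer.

10

The MRCA of ASV2 and ASV21 is the root of the tree.
From ASV2 up to that node: 7 branches. From ASV21 up to the same node: 3 branches. Total: 7 + 3 = 10.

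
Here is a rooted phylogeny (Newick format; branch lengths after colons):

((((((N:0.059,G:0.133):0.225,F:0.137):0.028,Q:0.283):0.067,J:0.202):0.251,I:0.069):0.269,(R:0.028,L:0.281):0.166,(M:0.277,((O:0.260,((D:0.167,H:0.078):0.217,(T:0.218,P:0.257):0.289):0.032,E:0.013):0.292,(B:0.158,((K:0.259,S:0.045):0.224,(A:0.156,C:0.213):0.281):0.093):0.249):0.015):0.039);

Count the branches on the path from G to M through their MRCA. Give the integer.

8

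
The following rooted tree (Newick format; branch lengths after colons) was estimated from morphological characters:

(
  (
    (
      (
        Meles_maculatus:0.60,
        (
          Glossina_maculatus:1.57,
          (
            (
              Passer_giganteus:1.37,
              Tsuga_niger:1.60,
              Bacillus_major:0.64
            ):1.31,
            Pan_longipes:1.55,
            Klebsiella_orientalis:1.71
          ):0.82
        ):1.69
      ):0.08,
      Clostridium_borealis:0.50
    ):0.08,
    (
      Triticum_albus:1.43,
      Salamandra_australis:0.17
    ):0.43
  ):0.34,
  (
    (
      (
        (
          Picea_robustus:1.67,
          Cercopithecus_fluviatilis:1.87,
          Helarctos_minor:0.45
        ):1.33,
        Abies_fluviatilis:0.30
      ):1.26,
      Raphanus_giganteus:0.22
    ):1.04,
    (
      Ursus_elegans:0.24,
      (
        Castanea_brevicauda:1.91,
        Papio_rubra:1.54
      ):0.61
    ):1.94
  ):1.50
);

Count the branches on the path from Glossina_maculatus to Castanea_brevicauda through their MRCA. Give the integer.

9

The MRCA of Glossina_maculatus and Castanea_brevicauda is the root of the tree.
From Glossina_maculatus up to that node: 5 branches. From Castanea_brevicauda up to the same node: 4 branches. Total: 5 + 4 = 9.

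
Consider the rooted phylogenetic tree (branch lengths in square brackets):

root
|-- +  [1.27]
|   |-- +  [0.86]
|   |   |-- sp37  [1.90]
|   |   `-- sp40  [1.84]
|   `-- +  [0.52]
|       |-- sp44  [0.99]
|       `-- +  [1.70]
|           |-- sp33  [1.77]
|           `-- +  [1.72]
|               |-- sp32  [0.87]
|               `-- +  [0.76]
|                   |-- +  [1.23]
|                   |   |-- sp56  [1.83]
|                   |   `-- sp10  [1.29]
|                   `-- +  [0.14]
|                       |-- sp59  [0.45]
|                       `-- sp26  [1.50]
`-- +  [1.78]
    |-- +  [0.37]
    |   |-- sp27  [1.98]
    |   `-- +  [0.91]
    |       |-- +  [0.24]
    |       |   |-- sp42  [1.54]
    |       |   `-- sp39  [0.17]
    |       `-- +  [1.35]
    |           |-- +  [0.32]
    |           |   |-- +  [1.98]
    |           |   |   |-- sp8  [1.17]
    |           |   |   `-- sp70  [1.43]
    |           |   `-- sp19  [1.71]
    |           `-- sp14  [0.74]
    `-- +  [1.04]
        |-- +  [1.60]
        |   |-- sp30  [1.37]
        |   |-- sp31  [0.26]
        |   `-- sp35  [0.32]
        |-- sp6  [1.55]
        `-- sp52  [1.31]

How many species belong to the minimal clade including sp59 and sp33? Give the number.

6

The MRCA of sp59 and sp33 is the node subtending (sp33,(sp32,((sp56,sp10),(sp59,sp26)))).
That clade contains 6 terminal taxa: sp10, sp26, sp32, sp33, sp56, sp59.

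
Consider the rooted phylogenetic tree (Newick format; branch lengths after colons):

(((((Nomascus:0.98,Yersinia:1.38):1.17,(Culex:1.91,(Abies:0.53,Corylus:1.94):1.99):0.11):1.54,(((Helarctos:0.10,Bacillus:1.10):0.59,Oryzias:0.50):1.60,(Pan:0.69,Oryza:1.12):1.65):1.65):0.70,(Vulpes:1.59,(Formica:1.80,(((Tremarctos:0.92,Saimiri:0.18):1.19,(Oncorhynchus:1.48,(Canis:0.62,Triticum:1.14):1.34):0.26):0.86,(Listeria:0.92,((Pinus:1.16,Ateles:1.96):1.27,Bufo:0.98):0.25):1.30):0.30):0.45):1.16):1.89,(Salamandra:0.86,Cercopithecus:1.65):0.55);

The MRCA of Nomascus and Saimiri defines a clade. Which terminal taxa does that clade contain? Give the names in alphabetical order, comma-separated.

Abies, Ateles, Bacillus, Bufo, Canis, Corylus, Culex, Formica, Helarctos, Listeria, Nomascus, Oncorhynchus, Oryza, Oryzias, Pan, Pinus, Saimiri, Tremarctos, Triticum, Vulpes, Yersinia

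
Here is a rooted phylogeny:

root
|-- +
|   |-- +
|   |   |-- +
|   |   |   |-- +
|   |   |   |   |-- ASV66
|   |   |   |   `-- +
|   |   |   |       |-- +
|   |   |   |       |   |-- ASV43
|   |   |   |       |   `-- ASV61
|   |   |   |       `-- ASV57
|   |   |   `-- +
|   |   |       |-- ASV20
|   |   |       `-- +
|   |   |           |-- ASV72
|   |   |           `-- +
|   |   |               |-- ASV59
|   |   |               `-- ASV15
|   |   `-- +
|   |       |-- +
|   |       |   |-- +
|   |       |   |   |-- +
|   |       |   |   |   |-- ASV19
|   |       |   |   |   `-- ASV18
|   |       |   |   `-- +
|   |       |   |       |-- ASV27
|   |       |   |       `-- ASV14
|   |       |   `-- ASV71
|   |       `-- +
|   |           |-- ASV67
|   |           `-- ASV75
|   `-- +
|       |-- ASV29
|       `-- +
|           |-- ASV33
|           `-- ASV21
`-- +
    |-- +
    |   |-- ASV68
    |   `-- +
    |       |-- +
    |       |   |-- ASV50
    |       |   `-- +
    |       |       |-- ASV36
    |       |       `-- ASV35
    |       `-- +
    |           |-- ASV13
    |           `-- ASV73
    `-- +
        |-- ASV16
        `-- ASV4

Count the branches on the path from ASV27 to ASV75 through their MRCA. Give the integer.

6

The MRCA of ASV27 and ASV75 is the node subtending ((((ASV19,ASV18),(ASV27,ASV14)),ASV71),(ASV67,ASV75)).
From ASV27 up to that node: 4 branches. From ASV75 up to the same node: 2 branches. Total: 4 + 2 = 6.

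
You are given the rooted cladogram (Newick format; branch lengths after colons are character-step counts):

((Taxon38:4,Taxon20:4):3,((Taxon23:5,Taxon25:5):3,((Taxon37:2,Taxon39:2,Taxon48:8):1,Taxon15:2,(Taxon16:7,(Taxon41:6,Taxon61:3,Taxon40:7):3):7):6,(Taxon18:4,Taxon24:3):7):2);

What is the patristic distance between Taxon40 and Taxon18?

34

The path runs Taxon40 → … → MRCA → … → Taxon18; the MRCA is the node subtending ((Taxon23,Taxon25),((Taxon37,Taxon39,Taxon48),Taxon15,(Taxon16,(Taxon41,Taxon61,Taxon40))),(Taxon18,Taxon24)).
Branch lengths along that path: 7 + 3 + 7 + 6 + 7 + 4 = 34.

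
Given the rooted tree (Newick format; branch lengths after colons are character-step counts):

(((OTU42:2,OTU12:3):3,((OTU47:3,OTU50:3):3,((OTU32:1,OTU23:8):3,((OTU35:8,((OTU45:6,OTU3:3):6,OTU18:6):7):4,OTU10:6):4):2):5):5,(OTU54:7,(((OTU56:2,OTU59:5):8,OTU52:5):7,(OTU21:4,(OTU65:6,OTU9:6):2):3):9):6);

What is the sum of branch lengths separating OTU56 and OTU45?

71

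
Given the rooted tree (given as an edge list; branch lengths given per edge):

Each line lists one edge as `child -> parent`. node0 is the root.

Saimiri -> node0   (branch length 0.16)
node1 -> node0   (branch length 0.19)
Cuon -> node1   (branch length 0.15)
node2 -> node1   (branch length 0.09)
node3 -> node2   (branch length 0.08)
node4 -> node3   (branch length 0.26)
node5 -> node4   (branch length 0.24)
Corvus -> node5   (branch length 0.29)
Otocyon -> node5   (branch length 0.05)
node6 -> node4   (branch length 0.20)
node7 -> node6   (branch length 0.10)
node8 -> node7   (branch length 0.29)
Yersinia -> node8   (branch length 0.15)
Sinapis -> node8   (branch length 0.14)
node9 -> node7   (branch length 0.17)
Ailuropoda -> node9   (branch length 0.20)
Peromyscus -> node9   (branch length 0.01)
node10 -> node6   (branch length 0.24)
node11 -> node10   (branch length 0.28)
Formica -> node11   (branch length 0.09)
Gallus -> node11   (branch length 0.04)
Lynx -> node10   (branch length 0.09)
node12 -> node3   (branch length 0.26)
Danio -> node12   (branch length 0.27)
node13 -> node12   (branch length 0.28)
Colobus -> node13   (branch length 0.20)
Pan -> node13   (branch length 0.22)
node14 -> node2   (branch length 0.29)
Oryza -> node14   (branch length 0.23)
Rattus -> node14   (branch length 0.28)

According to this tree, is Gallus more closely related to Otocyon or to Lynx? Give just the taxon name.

The MRCA of Gallus and Lynx subtends ((Formica,Gallus),Lynx) (3 taxa).
The MRCA of Gallus and Otocyon subtends ((Corvus,Otocyon),(((Yersinia,Sinapis),(Ailuropoda,Peromyscus)),((Formica,Gallus),Lynx))) (9 taxa).
The first is nested inside the second, so Gallus shares a more recent common ancestor with Lynx.

Lynx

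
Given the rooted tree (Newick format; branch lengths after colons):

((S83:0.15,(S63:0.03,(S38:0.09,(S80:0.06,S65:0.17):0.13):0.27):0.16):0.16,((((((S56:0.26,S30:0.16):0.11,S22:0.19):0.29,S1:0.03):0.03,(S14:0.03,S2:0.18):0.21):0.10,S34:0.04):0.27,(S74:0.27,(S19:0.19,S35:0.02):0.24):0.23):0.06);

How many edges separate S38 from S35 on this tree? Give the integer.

8

The MRCA of S38 and S35 is the root of the tree.
From S38 up to that node: 4 branches. From S35 up to the same node: 4 branches. Total: 4 + 4 = 8.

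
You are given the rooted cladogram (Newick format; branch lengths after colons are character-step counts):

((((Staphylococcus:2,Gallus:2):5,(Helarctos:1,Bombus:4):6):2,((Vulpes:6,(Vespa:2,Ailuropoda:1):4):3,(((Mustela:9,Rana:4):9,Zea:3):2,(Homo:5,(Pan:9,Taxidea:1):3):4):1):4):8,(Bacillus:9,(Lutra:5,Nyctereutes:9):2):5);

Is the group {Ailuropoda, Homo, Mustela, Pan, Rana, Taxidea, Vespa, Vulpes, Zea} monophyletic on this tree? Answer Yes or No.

The most recent common ancestor of these taxa subtends ((Vulpes,(Vespa,Ailuropoda)),(((Mustela,Rana),Zea),(Homo,(Pan,Taxidea)))).
That clade has exactly 9 tips — every listed taxon and nothing else — so the group is monophyletic.

Yes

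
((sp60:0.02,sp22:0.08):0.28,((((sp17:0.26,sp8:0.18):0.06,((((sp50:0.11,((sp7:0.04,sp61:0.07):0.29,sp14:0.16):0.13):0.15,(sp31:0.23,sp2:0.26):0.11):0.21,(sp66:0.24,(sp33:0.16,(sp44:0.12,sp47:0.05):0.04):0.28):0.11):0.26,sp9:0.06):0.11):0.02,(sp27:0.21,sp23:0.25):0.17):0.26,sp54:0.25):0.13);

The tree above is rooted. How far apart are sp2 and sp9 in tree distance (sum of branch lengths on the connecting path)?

The path runs sp2 → … → MRCA → … → sp9; the MRCA is the node subtending ((((sp50,((sp7,sp61),sp14)),(sp31,sp2)),(sp66,(sp33,(sp44,sp47)))),sp9).
Branch lengths along that path: 0.26 + 0.11 + 0.21 + 0.26 + 0.06 = 0.90.

0.90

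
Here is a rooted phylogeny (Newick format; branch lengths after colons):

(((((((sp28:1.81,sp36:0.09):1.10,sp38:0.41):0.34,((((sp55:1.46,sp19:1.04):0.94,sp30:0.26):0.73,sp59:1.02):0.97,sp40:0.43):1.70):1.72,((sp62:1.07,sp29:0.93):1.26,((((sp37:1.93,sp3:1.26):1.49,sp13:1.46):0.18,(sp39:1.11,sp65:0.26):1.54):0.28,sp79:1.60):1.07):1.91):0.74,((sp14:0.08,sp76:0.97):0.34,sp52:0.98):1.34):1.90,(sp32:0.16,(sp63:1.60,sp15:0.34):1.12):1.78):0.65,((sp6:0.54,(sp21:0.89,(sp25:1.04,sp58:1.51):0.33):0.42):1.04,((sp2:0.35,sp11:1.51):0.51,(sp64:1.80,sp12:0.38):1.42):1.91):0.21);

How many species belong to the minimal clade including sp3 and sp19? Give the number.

The MRCA of sp3 and sp19 is the node subtending ((((sp28,sp36),sp38),((((sp55,sp19),sp30),sp59),sp40)),((sp62,sp29),((((sp37,sp3),sp13),(sp39,sp65)),sp79))).
That clade contains 16 terminal taxa: sp13, sp19, sp28, sp29, sp3, sp30, sp36, sp37, sp38, sp39, sp40, sp55, sp59, sp62, sp65, sp79.

16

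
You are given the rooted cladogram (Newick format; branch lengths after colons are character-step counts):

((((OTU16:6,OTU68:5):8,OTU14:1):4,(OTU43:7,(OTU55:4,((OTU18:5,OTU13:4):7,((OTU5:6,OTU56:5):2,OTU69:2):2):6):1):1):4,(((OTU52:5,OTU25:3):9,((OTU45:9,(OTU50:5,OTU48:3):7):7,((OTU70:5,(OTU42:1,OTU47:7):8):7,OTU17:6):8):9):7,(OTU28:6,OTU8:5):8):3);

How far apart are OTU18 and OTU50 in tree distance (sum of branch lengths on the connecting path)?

The path runs OTU18 → … → MRCA → … → OTU50; the MRCA is the root of the tree.
Branch lengths along that path: 5 + 7 + 6 + 1 + 1 + 4 + 3 + 7 + 9 + 7 + 7 + 5 = 62.

62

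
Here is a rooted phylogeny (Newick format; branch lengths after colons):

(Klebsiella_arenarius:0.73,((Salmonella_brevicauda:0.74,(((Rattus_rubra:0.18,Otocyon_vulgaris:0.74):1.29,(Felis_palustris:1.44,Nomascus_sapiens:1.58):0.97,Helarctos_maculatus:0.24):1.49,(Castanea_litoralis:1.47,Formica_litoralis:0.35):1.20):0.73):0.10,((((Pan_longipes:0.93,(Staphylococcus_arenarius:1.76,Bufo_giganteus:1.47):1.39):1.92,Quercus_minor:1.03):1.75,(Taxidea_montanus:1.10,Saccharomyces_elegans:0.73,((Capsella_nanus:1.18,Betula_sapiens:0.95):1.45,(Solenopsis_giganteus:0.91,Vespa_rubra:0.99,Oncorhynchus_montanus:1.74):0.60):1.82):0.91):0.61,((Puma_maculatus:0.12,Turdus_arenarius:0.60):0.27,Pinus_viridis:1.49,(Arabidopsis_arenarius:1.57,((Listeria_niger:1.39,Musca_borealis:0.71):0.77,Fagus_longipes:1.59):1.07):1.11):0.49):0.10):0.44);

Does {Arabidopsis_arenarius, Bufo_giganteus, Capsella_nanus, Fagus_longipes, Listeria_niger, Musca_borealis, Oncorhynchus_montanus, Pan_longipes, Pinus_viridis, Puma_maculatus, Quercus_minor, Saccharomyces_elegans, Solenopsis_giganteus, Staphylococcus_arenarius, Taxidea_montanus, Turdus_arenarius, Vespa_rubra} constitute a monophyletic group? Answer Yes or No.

No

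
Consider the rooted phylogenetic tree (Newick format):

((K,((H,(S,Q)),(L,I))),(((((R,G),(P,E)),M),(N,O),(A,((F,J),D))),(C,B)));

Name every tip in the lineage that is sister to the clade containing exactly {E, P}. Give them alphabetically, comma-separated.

The clade containing exactly {E, P} attaches to the tree at the node subtending ((R,G),(P,E)).
The other lineage descending from that same node — the sister group — is (R,G); its 2 tips in alphabetical order are the answer.

G, R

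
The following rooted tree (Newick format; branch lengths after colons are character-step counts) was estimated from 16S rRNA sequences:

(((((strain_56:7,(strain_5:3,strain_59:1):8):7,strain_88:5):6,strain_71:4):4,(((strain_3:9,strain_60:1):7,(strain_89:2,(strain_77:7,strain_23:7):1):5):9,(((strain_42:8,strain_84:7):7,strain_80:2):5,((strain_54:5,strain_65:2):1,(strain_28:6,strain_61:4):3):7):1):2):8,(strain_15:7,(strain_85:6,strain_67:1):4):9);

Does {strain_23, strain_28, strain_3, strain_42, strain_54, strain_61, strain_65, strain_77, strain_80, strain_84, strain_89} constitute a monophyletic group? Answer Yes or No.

No

The MRCA of the listed taxa subtends (((strain_3,strain_60),(strain_89,(strain_77,strain_23))),(((strain_42,strain_84),strain_80),((strain_54,strain_65),(strain_28,strain_61)))).
That clade also contains strain_60, which is not in the proposed group, so the group is not monophyletic.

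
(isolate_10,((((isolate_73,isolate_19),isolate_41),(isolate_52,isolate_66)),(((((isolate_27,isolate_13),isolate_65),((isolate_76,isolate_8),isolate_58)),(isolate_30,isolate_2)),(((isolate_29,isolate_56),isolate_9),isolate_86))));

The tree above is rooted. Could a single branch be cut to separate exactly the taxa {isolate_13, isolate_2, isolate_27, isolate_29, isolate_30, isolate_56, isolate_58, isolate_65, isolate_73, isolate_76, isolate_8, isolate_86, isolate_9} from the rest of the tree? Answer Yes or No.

No

The MRCA of the listed taxa subtends ((((isolate_73,isolate_19),isolate_41),(isolate_52,isolate_66)),(((((isolate_27,isolate_13),isolate_65),((isolate_76,isolate_8),isolate_58)),(isolate_30,isolate_2)),(((isolate_29,isolate_56),isolate_9),isolate_86))).
That clade also contains isolate_19, isolate_41, isolate_52, isolate_66, which are not in the proposed group, so the group is not monophyletic.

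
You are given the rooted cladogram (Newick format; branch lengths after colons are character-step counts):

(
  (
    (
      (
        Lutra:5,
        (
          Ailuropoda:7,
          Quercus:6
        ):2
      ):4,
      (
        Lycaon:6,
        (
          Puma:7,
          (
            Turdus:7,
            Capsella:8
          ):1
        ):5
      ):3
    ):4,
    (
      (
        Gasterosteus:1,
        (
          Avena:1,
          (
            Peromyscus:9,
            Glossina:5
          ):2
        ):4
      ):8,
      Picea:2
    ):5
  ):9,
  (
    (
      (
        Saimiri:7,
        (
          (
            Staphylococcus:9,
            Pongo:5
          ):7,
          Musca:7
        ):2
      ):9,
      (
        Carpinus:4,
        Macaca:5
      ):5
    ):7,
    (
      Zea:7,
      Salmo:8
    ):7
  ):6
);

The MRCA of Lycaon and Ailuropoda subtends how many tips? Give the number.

7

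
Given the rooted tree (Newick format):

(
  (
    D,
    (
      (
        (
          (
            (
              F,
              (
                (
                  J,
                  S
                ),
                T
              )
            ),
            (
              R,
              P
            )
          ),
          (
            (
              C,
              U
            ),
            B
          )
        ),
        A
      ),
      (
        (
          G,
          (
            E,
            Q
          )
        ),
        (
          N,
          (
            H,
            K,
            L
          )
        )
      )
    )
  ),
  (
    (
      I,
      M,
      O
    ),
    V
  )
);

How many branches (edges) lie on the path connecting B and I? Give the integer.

The MRCA of B and I is the root of the tree.
From B up to that node: 6 branches. From I up to the same node: 3 branches. Total: 6 + 3 = 9.

9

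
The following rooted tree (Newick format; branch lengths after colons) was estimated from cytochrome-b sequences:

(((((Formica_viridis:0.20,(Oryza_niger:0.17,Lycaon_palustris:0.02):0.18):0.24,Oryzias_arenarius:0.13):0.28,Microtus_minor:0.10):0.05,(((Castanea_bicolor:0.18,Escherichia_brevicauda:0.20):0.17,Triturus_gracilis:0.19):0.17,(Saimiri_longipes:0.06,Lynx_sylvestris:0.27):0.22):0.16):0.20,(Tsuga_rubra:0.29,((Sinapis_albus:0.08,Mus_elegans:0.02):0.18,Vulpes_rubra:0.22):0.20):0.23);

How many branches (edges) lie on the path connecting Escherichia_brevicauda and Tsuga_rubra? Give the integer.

The MRCA of Escherichia_brevicauda and Tsuga_rubra is the root of the tree.
From Escherichia_brevicauda up to that node: 5 branches. From Tsuga_rubra up to the same node: 2 branches. Total: 5 + 2 = 7.

7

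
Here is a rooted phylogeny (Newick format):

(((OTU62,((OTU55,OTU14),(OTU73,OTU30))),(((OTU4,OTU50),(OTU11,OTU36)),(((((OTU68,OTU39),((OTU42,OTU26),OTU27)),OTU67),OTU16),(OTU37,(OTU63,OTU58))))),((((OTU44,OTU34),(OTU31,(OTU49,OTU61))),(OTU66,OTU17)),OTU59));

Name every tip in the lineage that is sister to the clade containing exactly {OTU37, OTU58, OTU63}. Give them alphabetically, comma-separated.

OTU16, OTU26, OTU27, OTU39, OTU42, OTU67, OTU68

The clade containing exactly {OTU37, OTU58, OTU63} attaches to the tree at the node subtending (((((OTU68,OTU39),((OTU42,OTU26),OTU27)),OTU67),OTU16),(OTU37,(OTU63,OTU58))).
The other lineage descending from that same node — the sister group — is ((((OTU68,OTU39),((OTU42,OTU26),OTU27)),OTU67),OTU16); its 7 tips in alphabetical order are the answer.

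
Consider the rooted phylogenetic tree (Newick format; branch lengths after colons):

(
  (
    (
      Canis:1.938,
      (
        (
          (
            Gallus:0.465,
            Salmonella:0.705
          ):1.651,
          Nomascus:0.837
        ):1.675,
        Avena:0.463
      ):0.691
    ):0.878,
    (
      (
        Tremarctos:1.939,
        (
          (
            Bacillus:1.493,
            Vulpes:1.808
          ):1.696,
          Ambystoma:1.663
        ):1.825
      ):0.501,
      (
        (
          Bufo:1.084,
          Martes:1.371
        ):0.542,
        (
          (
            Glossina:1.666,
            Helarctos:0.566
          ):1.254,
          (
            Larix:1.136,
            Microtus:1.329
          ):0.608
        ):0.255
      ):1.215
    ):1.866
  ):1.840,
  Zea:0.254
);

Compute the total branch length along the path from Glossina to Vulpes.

The path runs Glossina → … → MRCA → … → Vulpes; the MRCA is the node subtending ((Tremarctos,((Bacillus,Vulpes),Ambystoma)),((Bufo,Martes),((Glossina,Helarctos),(Larix,Microtus)))).
Branch lengths along that path: 1.666 + 1.254 + 0.255 + 1.215 + 0.501 + 1.825 + 1.696 + 1.808 = 10.220.

10.220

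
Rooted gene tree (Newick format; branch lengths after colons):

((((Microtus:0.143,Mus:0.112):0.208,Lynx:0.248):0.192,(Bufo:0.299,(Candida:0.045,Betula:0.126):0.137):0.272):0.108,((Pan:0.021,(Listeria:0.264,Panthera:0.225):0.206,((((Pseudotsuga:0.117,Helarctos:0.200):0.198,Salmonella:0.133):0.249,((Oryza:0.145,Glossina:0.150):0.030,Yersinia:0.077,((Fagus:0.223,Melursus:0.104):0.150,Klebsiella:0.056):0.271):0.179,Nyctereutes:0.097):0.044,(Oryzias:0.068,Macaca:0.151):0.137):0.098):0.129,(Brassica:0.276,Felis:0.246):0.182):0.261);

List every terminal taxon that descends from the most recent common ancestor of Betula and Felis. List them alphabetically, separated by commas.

Betula, Brassica, Bufo, Candida, Fagus, Felis, Glossina, Helarctos, Klebsiella, Listeria, Lynx, Macaca, Melursus, Microtus, Mus, Nyctereutes, Oryza, Oryzias, Pan, Panthera, Pseudotsuga, Salmonella, Yersinia

Tracing Betula: it sits inside (Candida,Betula).
Tracing Felis: it sits inside (Brassica,Felis).
The smallest clade enclosing both is the whole tree (their MRCA is the root), so the answer is all 23 tips in alphabetical order.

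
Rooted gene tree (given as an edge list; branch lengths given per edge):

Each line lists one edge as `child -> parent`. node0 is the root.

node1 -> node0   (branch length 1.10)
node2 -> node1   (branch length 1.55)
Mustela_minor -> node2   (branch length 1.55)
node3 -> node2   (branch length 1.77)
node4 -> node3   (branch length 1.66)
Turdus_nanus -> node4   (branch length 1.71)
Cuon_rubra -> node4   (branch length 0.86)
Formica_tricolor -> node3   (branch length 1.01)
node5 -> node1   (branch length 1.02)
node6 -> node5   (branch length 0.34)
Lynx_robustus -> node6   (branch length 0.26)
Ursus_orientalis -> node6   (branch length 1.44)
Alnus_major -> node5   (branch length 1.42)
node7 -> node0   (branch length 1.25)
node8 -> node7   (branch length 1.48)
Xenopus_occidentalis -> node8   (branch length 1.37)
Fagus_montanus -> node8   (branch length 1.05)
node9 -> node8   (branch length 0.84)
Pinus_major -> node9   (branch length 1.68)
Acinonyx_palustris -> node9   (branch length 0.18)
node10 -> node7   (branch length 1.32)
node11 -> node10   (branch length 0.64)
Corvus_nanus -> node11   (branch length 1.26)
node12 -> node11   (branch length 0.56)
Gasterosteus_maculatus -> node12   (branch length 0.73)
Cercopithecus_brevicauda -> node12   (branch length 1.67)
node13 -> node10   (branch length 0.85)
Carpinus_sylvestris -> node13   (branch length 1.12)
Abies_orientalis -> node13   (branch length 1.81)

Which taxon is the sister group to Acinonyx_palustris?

Pinus_major

Acinonyx_palustris attaches to the tree at the node subtending (Pinus_major,Acinonyx_palustris).
The other lineage descending from that same node — the sister group — is the single tip Pinus_major.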